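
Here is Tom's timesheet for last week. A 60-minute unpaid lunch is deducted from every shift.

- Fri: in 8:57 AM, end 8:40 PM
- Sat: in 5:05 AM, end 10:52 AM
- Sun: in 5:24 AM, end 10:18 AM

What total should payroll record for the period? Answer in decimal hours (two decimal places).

Fri: 8:57 AM–8:40 PM = 11 h 43 min; less 60 min break → 10 h 43 min
Sat: 5:05 AM–10:52 AM = 5 h 47 min; less 60 min break → 4 h 47 min
Sun: 5:24 AM–10:18 AM = 4 h 54 min; less 60 min break → 3 h 54 min
Total: 10 h 43 min + 4 h 47 min + 3 h 54 min = 19 h 24 min.

19.40 hours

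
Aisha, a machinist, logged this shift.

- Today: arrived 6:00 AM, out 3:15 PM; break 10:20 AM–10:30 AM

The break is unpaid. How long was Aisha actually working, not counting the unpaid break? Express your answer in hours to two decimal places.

9.08 hours

Today: 6:00 AM–3:15 PM = 9 h 15 min; less 10 min break → 9 h 5 min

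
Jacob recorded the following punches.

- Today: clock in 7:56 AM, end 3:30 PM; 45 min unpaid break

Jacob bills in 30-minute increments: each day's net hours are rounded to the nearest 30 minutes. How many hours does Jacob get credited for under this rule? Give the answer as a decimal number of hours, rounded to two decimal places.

Today: 7:56 AM–3:30 PM = 7 h 34 min − 45 min = 6 h 49 min → rounds to 7 h 0 min

7.00 hours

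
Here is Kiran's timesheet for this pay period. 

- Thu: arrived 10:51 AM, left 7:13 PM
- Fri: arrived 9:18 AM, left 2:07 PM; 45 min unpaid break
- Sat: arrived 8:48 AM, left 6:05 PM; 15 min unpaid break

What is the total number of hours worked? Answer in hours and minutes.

Thu: 10:51 AM–7:13 PM = 8 h 22 min
Fri: 9:18 AM–2:07 PM = 4 h 49 min; less 45 min break → 4 h 4 min
Sat: 8:48 AM–6:05 PM = 9 h 17 min; less 15 min break → 9 h 2 min
Total: 8 h 22 min + 4 h 4 min + 9 h 2 min = 21 h 28 min.

21 h 28 min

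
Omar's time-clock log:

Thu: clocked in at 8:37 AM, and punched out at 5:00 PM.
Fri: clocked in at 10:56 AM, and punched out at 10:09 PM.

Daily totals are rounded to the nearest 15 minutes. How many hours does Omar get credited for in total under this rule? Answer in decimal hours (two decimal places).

Thu: 8:37 AM–5:00 PM = 8 h 23 min → rounds to 8 h 30 min
Fri: 10:56 AM–10:09 PM = 11 h 13 min → rounds to 11 h 15 min
Total credited: 19 h 45 min.

19.75 hours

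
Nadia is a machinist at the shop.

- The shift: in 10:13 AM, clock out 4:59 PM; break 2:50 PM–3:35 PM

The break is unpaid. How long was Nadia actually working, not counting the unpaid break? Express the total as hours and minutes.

6 h 1 min

The shift: 10:13 AM–4:59 PM = 6 h 46 min; less 45 min break → 6 h 1 min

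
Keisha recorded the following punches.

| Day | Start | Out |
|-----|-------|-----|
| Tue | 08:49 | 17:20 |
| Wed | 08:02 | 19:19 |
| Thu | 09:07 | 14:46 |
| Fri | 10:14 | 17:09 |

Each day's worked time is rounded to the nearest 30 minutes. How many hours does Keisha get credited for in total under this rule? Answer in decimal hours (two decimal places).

Tue: 08:49–17:20 = 8 h 31 min → rounds to 8 h 30 min
Wed: 08:02–19:19 = 11 h 17 min → rounds to 11 h 30 min
Thu: 09:07–14:46 = 5 h 39 min → rounds to 5 h 30 min
Fri: 10:14–17:09 = 6 h 55 min → rounds to 7 h 0 min
Total credited: 32 h 30 min.

32.50 hours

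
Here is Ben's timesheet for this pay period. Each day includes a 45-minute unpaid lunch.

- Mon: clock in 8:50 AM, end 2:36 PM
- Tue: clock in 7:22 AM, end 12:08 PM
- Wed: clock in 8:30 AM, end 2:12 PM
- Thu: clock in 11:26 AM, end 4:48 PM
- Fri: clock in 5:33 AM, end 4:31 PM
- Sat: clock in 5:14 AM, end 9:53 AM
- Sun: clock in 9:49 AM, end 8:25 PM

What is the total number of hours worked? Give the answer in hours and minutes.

42 h 34 min

Mon: 8:50 AM–2:36 PM = 5 h 46 min; less 45 min break → 5 h 1 min
Tue: 7:22 AM–12:08 PM = 4 h 46 min; less 45 min break → 4 h 1 min
Wed: 8:30 AM–2:12 PM = 5 h 42 min; less 45 min break → 4 h 57 min
Thu: 11:26 AM–4:48 PM = 5 h 22 min; less 45 min break → 4 h 37 min
Fri: 5:33 AM–4:31 PM = 10 h 58 min; less 45 min break → 10 h 13 min
Sat: 5:14 AM–9:53 AM = 4 h 39 min; less 45 min break → 3 h 54 min
Sun: 9:49 AM–8:25 PM = 10 h 36 min; less 45 min break → 9 h 51 min
Total: 5 h 1 min + 4 h 1 min + 4 h 57 min + 4 h 37 min + 10 h 13 min + 3 h 54 min + 9 h 51 min = 42 h 34 min.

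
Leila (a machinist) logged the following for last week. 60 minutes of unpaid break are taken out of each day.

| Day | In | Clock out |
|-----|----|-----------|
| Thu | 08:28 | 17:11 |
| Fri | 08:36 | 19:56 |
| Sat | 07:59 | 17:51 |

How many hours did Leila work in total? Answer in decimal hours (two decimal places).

26.92 hours

Thu: 08:28–17:11 = 8 h 43 min; less 60 min break → 7 h 43 min
Fri: 08:36–19:56 = 11 h 20 min; less 60 min break → 10 h 20 min
Sat: 07:59–17:51 = 9 h 52 min; less 60 min break → 8 h 52 min
Total: 7 h 43 min + 10 h 20 min + 8 h 52 min = 26 h 55 min.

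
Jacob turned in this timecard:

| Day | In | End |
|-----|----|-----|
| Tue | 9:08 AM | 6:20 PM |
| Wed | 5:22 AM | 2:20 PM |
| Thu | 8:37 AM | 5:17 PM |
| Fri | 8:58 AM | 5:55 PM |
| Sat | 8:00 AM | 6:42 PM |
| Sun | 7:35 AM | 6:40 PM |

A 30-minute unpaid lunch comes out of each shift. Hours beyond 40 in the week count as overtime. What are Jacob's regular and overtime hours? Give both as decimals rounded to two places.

Regular 40.00 hours, overtime 14.57 hours

Tue: 9:08 AM–6:20 PM = 9 h 12 min; less 30 min break → 8 h 42 min
Wed: 5:22 AM–2:20 PM = 8 h 58 min; less 30 min break → 8 h 28 min
Thu: 8:37 AM–5:17 PM = 8 h 40 min; less 30 min break → 8 h 10 min
Fri: 8:58 AM–5:55 PM = 8 h 57 min; less 30 min break → 8 h 27 min
Sat: 8:00 AM–6:42 PM = 10 h 42 min; less 30 min break → 10 h 12 min
Sun: 7:35 AM–6:40 PM = 11 h 5 min; less 30 min break → 10 h 35 min
Total worked: 54 h 34 min = 54.57 h.
Threshold 40 h → overtime 14 h 34 min, regular 40 h 0 min.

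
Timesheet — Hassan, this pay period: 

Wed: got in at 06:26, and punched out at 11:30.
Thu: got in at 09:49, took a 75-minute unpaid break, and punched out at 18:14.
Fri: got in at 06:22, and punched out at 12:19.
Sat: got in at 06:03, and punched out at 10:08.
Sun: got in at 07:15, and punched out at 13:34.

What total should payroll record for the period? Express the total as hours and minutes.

28 h 35 min

Wed: 06:26–11:30 = 5 h 4 min
Thu: 09:49–18:14 = 8 h 25 min; less 75 min break → 7 h 10 min
Fri: 06:22–12:19 = 5 h 57 min
Sat: 06:03–10:08 = 4 h 5 min
Sun: 07:15–13:34 = 6 h 19 min
Total: 5 h 4 min + 7 h 10 min + 5 h 57 min + 4 h 5 min + 6 h 19 min = 28 h 35 min.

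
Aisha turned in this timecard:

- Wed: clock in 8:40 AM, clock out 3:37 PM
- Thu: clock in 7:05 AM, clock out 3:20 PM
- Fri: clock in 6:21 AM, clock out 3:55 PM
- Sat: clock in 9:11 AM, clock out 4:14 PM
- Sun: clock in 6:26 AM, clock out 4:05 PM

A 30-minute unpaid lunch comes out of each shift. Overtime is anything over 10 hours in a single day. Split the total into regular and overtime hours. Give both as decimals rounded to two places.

Wed: 8:40 AM–3:37 PM = 6 h 57 min; less 30 min break → 6 h 27 min
Thu: 7:05 AM–3:20 PM = 8 h 15 min; less 30 min break → 7 h 45 min
Fri: 6:21 AM–3:55 PM = 9 h 34 min; less 30 min break → 9 h 4 min
Sat: 9:11 AM–4:14 PM = 7 h 3 min; less 30 min break → 6 h 33 min
Sun: 6:26 AM–4:05 PM = 9 h 39 min; less 30 min break → 9 h 9 min
Wed reg 6 h 27 min / OT 0 h 0 min; Thu reg 7 h 45 min / OT 0 h 0 min; Fri reg 9 h 4 min / OT 0 h 0 min; Sat reg 6 h 33 min / OT 0 h 0 min; Sun reg 9 h 9 min / OT 0 h 0 min.
Totals: regular 38 h 58 min, overtime 0 h 0 min.

Regular 38.97 hours, overtime 0.00 hours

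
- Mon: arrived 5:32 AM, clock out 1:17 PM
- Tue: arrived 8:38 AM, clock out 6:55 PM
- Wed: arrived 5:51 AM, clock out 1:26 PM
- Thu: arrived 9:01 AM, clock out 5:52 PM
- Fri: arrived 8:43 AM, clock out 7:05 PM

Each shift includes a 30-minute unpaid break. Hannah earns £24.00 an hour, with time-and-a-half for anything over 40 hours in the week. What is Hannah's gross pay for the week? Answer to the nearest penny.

Mon: 5:32 AM–1:17 PM = 7 h 45 min; less 30 min break → 7 h 15 min
Tue: 8:38 AM–6:55 PM = 10 h 17 min; less 30 min break → 9 h 47 min
Wed: 5:51 AM–1:26 PM = 7 h 35 min; less 30 min break → 7 h 5 min
Thu: 9:01 AM–5:52 PM = 8 h 51 min; less 30 min break → 8 h 21 min
Fri: 8:43 AM–7:05 PM = 10 h 22 min; less 30 min break → 9 h 52 min
Total worked: 42 h 20 min = 2540 min.
Regular 40 h 0 min = 2400 min at £24.00/h; overtime 2 h 20 min = 140 min at £36.00/h.
Pay = (2400 × £24.00 + 140 × £36.00) ÷ 60 = £1044.00.

£1044.00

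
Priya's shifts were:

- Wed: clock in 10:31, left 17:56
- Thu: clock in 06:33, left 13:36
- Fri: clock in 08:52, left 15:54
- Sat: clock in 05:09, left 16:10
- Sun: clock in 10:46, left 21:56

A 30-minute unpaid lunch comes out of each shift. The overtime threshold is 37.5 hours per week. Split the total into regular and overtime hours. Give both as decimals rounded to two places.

Regular 37.50 hours, overtime 3.68 hours

Wed: 10:31–17:56 = 7 h 25 min; less 30 min break → 6 h 55 min
Thu: 06:33–13:36 = 7 h 3 min; less 30 min break → 6 h 33 min
Fri: 08:52–15:54 = 7 h 2 min; less 30 min break → 6 h 32 min
Sat: 05:09–16:10 = 11 h 1 min; less 30 min break → 10 h 31 min
Sun: 10:46–21:56 = 11 h 10 min; less 30 min break → 10 h 40 min
Total worked: 41 h 11 min = 41.18 h.
Threshold 37.5 h → overtime 3 h 41 min, regular 37 h 30 min.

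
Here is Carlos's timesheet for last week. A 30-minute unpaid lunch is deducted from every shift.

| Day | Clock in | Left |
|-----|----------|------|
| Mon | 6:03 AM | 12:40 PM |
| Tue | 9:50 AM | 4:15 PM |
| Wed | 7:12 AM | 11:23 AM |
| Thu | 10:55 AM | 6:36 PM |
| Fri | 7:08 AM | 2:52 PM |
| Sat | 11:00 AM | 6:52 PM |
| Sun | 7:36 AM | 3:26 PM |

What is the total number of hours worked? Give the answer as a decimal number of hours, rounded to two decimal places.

Mon: 6:03 AM–12:40 PM = 6 h 37 min; less 30 min break → 6 h 7 min
Tue: 9:50 AM–4:15 PM = 6 h 25 min; less 30 min break → 5 h 55 min
Wed: 7:12 AM–11:23 AM = 4 h 11 min; less 30 min break → 3 h 41 min
Thu: 10:55 AM–6:36 PM = 7 h 41 min; less 30 min break → 7 h 11 min
Fri: 7:08 AM–2:52 PM = 7 h 44 min; less 30 min break → 7 h 14 min
Sat: 11:00 AM–6:52 PM = 7 h 52 min; less 30 min break → 7 h 22 min
Sun: 7:36 AM–3:26 PM = 7 h 50 min; less 30 min break → 7 h 20 min
Total: 6 h 7 min + 5 h 55 min + 3 h 41 min + 7 h 11 min + 7 h 14 min + 7 h 22 min + 7 h 20 min = 44 h 50 min.

44.83 hours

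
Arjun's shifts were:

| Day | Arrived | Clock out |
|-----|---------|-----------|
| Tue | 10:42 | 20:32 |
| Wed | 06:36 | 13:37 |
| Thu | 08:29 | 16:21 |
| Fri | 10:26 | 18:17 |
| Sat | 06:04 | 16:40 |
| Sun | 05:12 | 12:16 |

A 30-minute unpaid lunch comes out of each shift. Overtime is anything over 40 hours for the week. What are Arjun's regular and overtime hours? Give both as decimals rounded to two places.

Tue: 10:42–20:32 = 9 h 50 min; less 30 min break → 9 h 20 min
Wed: 06:36–13:37 = 7 h 1 min; less 30 min break → 6 h 31 min
Thu: 08:29–16:21 = 7 h 52 min; less 30 min break → 7 h 22 min
Fri: 10:26–18:17 = 7 h 51 min; less 30 min break → 7 h 21 min
Sat: 06:04–16:40 = 10 h 36 min; less 30 min break → 10 h 6 min
Sun: 05:12–12:16 = 7 h 4 min; less 30 min break → 6 h 34 min
Total worked: 47 h 14 min = 47.23 h.
Threshold 40 h → overtime 7 h 14 min, regular 40 h 0 min.

Regular 40.00 hours, overtime 7.23 hours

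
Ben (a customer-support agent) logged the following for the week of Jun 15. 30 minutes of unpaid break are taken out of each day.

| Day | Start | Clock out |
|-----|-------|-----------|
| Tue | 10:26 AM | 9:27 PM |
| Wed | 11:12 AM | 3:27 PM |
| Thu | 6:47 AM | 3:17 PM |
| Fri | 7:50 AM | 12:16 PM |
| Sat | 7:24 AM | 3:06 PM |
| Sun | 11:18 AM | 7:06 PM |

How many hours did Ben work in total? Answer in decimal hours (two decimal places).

Tue: 10:26 AM–9:27 PM = 11 h 1 min; less 30 min break → 10 h 31 min
Wed: 11:12 AM–3:27 PM = 4 h 15 min; less 30 min break → 3 h 45 min
Thu: 6:47 AM–3:17 PM = 8 h 30 min; less 30 min break → 8 h 0 min
Fri: 7:50 AM–12:16 PM = 4 h 26 min; less 30 min break → 3 h 56 min
Sat: 7:24 AM–3:06 PM = 7 h 42 min; less 30 min break → 7 h 12 min
Sun: 11:18 AM–7:06 PM = 7 h 48 min; less 30 min break → 7 h 18 min
Total: 10 h 31 min + 3 h 45 min + 8 h 0 min + 3 h 56 min + 7 h 12 min + 7 h 18 min = 40 h 42 min.

40.70 hours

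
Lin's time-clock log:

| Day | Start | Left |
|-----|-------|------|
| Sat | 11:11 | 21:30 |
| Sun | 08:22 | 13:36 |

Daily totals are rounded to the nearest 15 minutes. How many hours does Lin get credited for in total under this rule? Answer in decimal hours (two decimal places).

15.50 hours

Sat: 11:11–21:30 = 10 h 19 min → rounds to 10 h 15 min
Sun: 08:22–13:36 = 5 h 14 min → rounds to 5 h 15 min
Total credited: 15 h 30 min.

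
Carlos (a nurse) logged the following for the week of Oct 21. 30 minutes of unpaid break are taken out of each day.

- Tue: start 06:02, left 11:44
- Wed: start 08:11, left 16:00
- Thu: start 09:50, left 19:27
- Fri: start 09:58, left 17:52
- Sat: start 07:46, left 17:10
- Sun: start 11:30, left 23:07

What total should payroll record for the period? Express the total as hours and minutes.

49 h 3 min

Tue: 06:02–11:44 = 5 h 42 min; less 30 min break → 5 h 12 min
Wed: 08:11–16:00 = 7 h 49 min; less 30 min break → 7 h 19 min
Thu: 09:50–19:27 = 9 h 37 min; less 30 min break → 9 h 7 min
Fri: 09:58–17:52 = 7 h 54 min; less 30 min break → 7 h 24 min
Sat: 07:46–17:10 = 9 h 24 min; less 30 min break → 8 h 54 min
Sun: 11:30–23:07 = 11 h 37 min; less 30 min break → 11 h 7 min
Total: 5 h 12 min + 7 h 19 min + 9 h 7 min + 7 h 24 min + 8 h 54 min + 11 h 7 min = 49 h 3 min.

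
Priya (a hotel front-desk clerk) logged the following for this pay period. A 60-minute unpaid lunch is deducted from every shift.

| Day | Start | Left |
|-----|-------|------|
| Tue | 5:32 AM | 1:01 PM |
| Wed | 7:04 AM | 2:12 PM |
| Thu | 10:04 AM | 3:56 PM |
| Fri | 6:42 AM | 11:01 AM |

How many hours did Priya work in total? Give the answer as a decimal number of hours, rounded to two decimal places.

Tue: 5:32 AM–1:01 PM = 7 h 29 min; less 60 min break → 6 h 29 min
Wed: 7:04 AM–2:12 PM = 7 h 8 min; less 60 min break → 6 h 8 min
Thu: 10:04 AM–3:56 PM = 5 h 52 min; less 60 min break → 4 h 52 min
Fri: 6:42 AM–11:01 AM = 4 h 19 min; less 60 min break → 3 h 19 min
Total: 6 h 29 min + 6 h 8 min + 4 h 52 min + 3 h 19 min = 20 h 48 min.

20.80 hours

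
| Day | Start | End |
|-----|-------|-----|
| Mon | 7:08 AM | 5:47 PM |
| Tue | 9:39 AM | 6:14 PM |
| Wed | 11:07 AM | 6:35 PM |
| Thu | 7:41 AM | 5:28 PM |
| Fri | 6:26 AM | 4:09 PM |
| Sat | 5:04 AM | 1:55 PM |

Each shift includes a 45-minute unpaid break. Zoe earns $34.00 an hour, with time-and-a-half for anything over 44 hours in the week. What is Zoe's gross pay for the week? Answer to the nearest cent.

$1830.05

Mon: 7:08 AM–5:47 PM = 10 h 39 min; less 45 min break → 9 h 54 min
Tue: 9:39 AM–6:14 PM = 8 h 35 min; less 45 min break → 7 h 50 min
Wed: 11:07 AM–6:35 PM = 7 h 28 min; less 45 min break → 6 h 43 min
Thu: 7:41 AM–5:28 PM = 9 h 47 min; less 45 min break → 9 h 2 min
Fri: 6:26 AM–4:09 PM = 9 h 43 min; less 45 min break → 8 h 58 min
Sat: 5:04 AM–1:55 PM = 8 h 51 min; less 45 min break → 8 h 6 min
Total worked: 50 h 33 min = 3033 min.
Regular 44 h 0 min = 2640 min at $34.00/h; overtime 6 h 33 min = 393 min at $51.00/h.
Pay = (2640 × $34.00 + 393 × $51.00) ÷ 60 = $1830.05.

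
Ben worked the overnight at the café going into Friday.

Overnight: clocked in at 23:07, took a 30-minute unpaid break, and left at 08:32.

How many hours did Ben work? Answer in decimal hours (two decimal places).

8.92 hours

Overnight: 23:07 → midnight = 0 h 53 min; midnight → 08:32 = 8 h 32 min; span 9 h 25 min; less 30 min break → 8 h 55 min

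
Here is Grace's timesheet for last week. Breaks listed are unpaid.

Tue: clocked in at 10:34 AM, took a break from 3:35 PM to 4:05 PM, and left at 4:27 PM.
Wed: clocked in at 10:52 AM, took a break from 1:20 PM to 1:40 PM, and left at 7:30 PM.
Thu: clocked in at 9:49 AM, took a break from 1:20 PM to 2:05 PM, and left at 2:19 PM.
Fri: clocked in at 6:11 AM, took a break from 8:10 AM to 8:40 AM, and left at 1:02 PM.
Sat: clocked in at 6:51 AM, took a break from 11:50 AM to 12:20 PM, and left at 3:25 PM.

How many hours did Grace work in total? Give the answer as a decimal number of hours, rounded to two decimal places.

Tue: 10:34 AM–4:27 PM = 5 h 53 min; less 30 min break → 5 h 23 min
Wed: 10:52 AM–7:30 PM = 8 h 38 min; less 20 min break → 8 h 18 min
Thu: 9:49 AM–2:19 PM = 4 h 30 min; less 45 min break → 3 h 45 min
Fri: 6:11 AM–1:02 PM = 6 h 51 min; less 30 min break → 6 h 21 min
Sat: 6:51 AM–3:25 PM = 8 h 34 min; less 30 min break → 8 h 4 min
Total: 5 h 23 min + 8 h 18 min + 3 h 45 min + 6 h 21 min + 8 h 4 min = 31 h 51 min.

31.85 hours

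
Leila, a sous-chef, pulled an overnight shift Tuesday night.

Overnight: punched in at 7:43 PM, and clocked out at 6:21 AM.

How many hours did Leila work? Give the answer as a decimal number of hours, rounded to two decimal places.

10.63 hours

Overnight: 7:43 PM → midnight = 4 h 17 min; midnight → 6:21 AM = 6 h 21 min; span 10 h 38 min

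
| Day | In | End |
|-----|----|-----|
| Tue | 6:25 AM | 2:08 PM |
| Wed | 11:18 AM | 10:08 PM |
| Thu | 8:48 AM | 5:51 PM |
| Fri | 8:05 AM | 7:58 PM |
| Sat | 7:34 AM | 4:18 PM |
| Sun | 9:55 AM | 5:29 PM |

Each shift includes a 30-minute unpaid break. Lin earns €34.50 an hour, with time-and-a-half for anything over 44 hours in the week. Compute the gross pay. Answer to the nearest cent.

Tue: 6:25 AM–2:08 PM = 7 h 43 min; less 30 min break → 7 h 13 min
Wed: 11:18 AM–10:08 PM = 10 h 50 min; less 30 min break → 10 h 20 min
Thu: 8:48 AM–5:51 PM = 9 h 3 min; less 30 min break → 8 h 33 min
Fri: 8:05 AM–7:58 PM = 11 h 53 min; less 30 min break → 11 h 23 min
Sat: 7:34 AM–4:18 PM = 8 h 44 min; less 30 min break → 8 h 14 min
Sun: 9:55 AM–5:29 PM = 7 h 34 min; less 30 min break → 7 h 4 min
Total worked: 52 h 47 min = 3167 min.
Regular 44 h 0 min = 2640 min at €34.50/h; overtime 8 h 47 min = 527 min at €51.75/h.
Pay = (2640 × €34.50 + 527 × €51.75) ÷ 60 = €1972.54.

€1972.54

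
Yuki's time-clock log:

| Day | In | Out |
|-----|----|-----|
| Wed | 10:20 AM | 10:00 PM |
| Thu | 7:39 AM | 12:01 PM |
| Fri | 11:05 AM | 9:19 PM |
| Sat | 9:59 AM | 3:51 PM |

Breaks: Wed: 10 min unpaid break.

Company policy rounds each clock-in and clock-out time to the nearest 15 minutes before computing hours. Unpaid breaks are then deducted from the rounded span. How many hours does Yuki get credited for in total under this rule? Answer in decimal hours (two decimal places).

Wed: in 10:20 AM→10:15 AM, out 10:00 PM→10:00 PM; 11 h 45 min − 10 min = 11 h 35 min
Thu: in 7:39 AM→7:45 AM, out 12:01 PM→12:00 PM; 4 h 15 min
Fri: in 11:05 AM→11:00 AM, out 9:19 PM→9:15 PM; 10 h 15 min
Sat: in 9:59 AM→10:00 AM, out 3:51 PM→3:45 PM; 5 h 45 min
Total credited: 31 h 50 min.

31.83 hours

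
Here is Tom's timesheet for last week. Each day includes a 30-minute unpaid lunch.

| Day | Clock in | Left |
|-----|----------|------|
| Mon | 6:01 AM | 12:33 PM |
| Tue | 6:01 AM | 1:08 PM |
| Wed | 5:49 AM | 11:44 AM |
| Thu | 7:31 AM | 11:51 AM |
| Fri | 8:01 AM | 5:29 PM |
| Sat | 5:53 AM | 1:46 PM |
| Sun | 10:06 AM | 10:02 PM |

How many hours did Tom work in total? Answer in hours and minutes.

49 h 41 min

Mon: 6:01 AM–12:33 PM = 6 h 32 min; less 30 min break → 6 h 2 min
Tue: 6:01 AM–1:08 PM = 7 h 7 min; less 30 min break → 6 h 37 min
Wed: 5:49 AM–11:44 AM = 5 h 55 min; less 30 min break → 5 h 25 min
Thu: 7:31 AM–11:51 AM = 4 h 20 min; less 30 min break → 3 h 50 min
Fri: 8:01 AM–5:29 PM = 9 h 28 min; less 30 min break → 8 h 58 min
Sat: 5:53 AM–1:46 PM = 7 h 53 min; less 30 min break → 7 h 23 min
Sun: 10:06 AM–10:02 PM = 11 h 56 min; less 30 min break → 11 h 26 min
Total: 6 h 2 min + 6 h 37 min + 5 h 25 min + 3 h 50 min + 8 h 58 min + 7 h 23 min + 11 h 26 min = 49 h 41 min.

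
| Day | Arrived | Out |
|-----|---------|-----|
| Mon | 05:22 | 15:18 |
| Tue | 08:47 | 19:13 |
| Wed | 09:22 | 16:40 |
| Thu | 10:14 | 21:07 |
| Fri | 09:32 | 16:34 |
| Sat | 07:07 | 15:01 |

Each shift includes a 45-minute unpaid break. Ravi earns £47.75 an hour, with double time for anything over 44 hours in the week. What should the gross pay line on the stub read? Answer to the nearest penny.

Mon: 05:22–15:18 = 9 h 56 min; less 45 min break → 9 h 11 min
Tue: 08:47–19:13 = 10 h 26 min; less 45 min break → 9 h 41 min
Wed: 09:22–16:40 = 7 h 18 min; less 45 min break → 6 h 33 min
Thu: 10:14–21:07 = 10 h 53 min; less 45 min break → 10 h 8 min
Fri: 09:32–16:34 = 7 h 2 min; less 45 min break → 6 h 17 min
Sat: 07:07–15:01 = 7 h 54 min; less 45 min break → 7 h 9 min
Total worked: 48 h 59 min = 2939 min.
Regular 44 h 0 min = 2640 min at £47.75/h; overtime 4 h 59 min = 299 min at £95.50/h.
Pay = (2640 × £47.75 + 299 × £95.50) ÷ 60 = £2576.91.

£2576.91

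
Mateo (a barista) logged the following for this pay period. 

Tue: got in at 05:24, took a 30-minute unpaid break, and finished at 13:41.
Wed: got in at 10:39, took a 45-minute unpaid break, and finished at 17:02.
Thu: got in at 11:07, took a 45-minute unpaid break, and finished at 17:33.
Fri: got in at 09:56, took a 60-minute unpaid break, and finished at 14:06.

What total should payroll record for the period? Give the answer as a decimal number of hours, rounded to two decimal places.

22.27 hours

Tue: 05:24–13:41 = 8 h 17 min; less 30 min break → 7 h 47 min
Wed: 10:39–17:02 = 6 h 23 min; less 45 min break → 5 h 38 min
Thu: 11:07–17:33 = 6 h 26 min; less 45 min break → 5 h 41 min
Fri: 09:56–14:06 = 4 h 10 min; less 60 min break → 3 h 10 min
Total: 7 h 47 min + 5 h 38 min + 5 h 41 min + 3 h 10 min = 22 h 16 min.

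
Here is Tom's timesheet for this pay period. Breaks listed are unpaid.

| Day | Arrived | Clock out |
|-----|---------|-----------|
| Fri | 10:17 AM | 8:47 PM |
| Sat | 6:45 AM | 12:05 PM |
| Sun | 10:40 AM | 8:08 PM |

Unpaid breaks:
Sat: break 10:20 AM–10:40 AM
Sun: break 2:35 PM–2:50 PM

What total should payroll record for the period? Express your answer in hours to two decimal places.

Fri: 10:17 AM–8:47 PM = 10 h 30 min
Sat: 6:45 AM–12:05 PM = 5 h 20 min; less 20 min break → 5 h 0 min
Sun: 10:40 AM–8:08 PM = 9 h 28 min; less 15 min break → 9 h 13 min
Total: 10 h 30 min + 5 h 0 min + 9 h 13 min = 24 h 43 min.

24.72 hours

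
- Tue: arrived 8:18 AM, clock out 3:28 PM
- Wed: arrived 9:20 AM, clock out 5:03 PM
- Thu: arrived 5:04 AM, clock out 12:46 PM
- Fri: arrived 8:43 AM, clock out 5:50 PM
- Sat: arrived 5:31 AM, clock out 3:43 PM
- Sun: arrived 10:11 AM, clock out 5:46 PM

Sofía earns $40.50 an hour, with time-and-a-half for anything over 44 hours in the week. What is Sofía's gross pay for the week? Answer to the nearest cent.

$2115.11

Tue: 8:18 AM–3:28 PM = 7 h 10 min
Wed: 9:20 AM–5:03 PM = 7 h 43 min
Thu: 5:04 AM–12:46 PM = 7 h 42 min
Fri: 8:43 AM–5:50 PM = 9 h 7 min
Sat: 5:31 AM–3:43 PM = 10 h 12 min
Sun: 10:11 AM–5:46 PM = 7 h 35 min
Total worked: 49 h 29 min = 2969 min.
Regular 44 h 0 min = 2640 min at $40.50/h; overtime 5 h 29 min = 329 min at $60.75/h.
Pay = (2640 × $40.50 + 329 × $60.75) ÷ 60 = $2115.11.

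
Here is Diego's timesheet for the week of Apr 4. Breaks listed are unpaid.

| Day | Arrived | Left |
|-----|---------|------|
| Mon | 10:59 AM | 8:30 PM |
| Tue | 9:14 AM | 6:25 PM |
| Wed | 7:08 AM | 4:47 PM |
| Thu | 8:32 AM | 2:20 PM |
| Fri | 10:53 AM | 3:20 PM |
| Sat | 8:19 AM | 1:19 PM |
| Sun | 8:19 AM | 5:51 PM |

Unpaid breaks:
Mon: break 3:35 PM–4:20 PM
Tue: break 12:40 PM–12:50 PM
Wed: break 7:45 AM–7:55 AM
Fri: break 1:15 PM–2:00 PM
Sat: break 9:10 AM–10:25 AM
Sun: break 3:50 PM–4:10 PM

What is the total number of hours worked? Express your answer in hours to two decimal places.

Mon: 10:59 AM–8:30 PM = 9 h 31 min; less 45 min break → 8 h 46 min
Tue: 9:14 AM–6:25 PM = 9 h 11 min; less 10 min break → 9 h 1 min
Wed: 7:08 AM–4:47 PM = 9 h 39 min; less 10 min break → 9 h 29 min
Thu: 8:32 AM–2:20 PM = 5 h 48 min
Fri: 10:53 AM–3:20 PM = 4 h 27 min; less 45 min break → 3 h 42 min
Sat: 8:19 AM–1:19 PM = 5 h 0 min; less 75 min break → 3 h 45 min
Sun: 8:19 AM–5:51 PM = 9 h 32 min; less 20 min break → 9 h 12 min
Total: 8 h 46 min + 9 h 1 min + 9 h 29 min + 5 h 48 min + 3 h 42 min + 3 h 45 min + 9 h 12 min = 49 h 43 min.

49.72 hours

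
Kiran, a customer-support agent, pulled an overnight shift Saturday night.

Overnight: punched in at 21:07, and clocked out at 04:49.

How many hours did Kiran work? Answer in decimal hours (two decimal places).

7.70 hours

Overnight: 21:07 → midnight = 2 h 53 min; midnight → 04:49 = 4 h 49 min; span 7 h 42 min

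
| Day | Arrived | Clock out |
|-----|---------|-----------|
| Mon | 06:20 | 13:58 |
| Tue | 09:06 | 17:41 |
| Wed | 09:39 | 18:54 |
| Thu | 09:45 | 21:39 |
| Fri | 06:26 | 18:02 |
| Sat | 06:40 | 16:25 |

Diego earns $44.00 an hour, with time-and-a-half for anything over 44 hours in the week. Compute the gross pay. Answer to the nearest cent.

$2907.30

Mon: 06:20–13:58 = 7 h 38 min
Tue: 09:06–17:41 = 8 h 35 min
Wed: 09:39–18:54 = 9 h 15 min
Thu: 09:45–21:39 = 11 h 54 min
Fri: 06:26–18:02 = 11 h 36 min
Sat: 06:40–16:25 = 9 h 45 min
Total worked: 58 h 43 min = 3523 min.
Regular 44 h 0 min = 2640 min at $44.00/h; overtime 14 h 43 min = 883 min at $66.00/h.
Pay = (2640 × $44.00 + 883 × $66.00) ÷ 60 = $2907.30.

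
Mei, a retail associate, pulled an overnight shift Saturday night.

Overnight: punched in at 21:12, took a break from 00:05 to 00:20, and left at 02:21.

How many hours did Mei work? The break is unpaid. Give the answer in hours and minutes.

Overnight: 21:12 → midnight = 2 h 48 min; midnight → 02:21 = 2 h 21 min; span 5 h 9 min; less 15 min break → 4 h 54 min

4 h 54 min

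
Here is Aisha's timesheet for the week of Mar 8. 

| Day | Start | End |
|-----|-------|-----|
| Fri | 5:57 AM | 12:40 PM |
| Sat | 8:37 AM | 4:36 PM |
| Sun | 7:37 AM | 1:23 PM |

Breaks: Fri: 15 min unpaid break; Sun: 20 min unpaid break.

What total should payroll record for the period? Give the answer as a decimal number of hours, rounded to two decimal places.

Fri: 5:57 AM–12:40 PM = 6 h 43 min; less 15 min break → 6 h 28 min
Sat: 8:37 AM–4:36 PM = 7 h 59 min
Sun: 7:37 AM–1:23 PM = 5 h 46 min; less 20 min break → 5 h 26 min
Total: 6 h 28 min + 7 h 59 min + 5 h 26 min = 19 h 53 min.

19.88 hours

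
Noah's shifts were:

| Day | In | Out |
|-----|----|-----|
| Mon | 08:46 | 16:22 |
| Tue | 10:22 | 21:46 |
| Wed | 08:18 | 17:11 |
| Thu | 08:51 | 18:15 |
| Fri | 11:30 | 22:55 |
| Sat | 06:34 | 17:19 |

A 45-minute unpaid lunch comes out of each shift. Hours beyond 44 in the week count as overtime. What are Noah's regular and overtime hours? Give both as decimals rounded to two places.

Mon: 08:46–16:22 = 7 h 36 min; less 45 min break → 6 h 51 min
Tue: 10:22–21:46 = 11 h 24 min; less 45 min break → 10 h 39 min
Wed: 08:18–17:11 = 8 h 53 min; less 45 min break → 8 h 8 min
Thu: 08:51–18:15 = 9 h 24 min; less 45 min break → 8 h 39 min
Fri: 11:30–22:55 = 11 h 25 min; less 45 min break → 10 h 40 min
Sat: 06:34–17:19 = 10 h 45 min; less 45 min break → 10 h 0 min
Total worked: 54 h 57 min = 54.95 h.
Threshold 44 h → overtime 10 h 57 min, regular 44 h 0 min.

Regular 44.00 hours, overtime 10.95 hours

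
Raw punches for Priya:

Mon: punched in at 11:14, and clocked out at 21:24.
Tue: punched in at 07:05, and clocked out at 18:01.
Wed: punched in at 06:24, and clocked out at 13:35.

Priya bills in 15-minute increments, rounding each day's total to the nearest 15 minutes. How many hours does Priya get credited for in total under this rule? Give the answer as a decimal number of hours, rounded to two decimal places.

Mon: 11:14–21:24 = 10 h 10 min → rounds to 10 h 15 min
Tue: 07:05–18:01 = 10 h 56 min → rounds to 11 h 0 min
Wed: 06:24–13:35 = 7 h 11 min → rounds to 7 h 15 min
Total credited: 28 h 30 min.

28.50 hours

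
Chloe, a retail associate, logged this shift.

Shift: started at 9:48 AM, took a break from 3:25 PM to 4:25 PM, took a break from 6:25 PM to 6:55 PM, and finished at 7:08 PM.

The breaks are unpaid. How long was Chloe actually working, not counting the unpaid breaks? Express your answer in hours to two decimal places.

7.83 hours

Shift: 9:48 AM–7:08 PM = 9 h 20 min; less 90 min break → 7 h 50 min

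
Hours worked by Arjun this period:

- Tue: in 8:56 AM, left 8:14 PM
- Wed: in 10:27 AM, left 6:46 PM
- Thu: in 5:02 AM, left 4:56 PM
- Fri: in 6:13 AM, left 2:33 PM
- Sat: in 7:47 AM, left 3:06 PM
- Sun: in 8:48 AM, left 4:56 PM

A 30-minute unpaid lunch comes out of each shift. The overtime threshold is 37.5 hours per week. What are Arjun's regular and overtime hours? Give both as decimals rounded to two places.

Tue: 8:56 AM–8:14 PM = 11 h 18 min; less 30 min break → 10 h 48 min
Wed: 10:27 AM–6:46 PM = 8 h 19 min; less 30 min break → 7 h 49 min
Thu: 5:02 AM–4:56 PM = 11 h 54 min; less 30 min break → 11 h 24 min
Fri: 6:13 AM–2:33 PM = 8 h 20 min; less 30 min break → 7 h 50 min
Sat: 7:47 AM–3:06 PM = 7 h 19 min; less 30 min break → 6 h 49 min
Sun: 8:48 AM–4:56 PM = 8 h 8 min; less 30 min break → 7 h 38 min
Total worked: 52 h 18 min = 52.30 h.
Threshold 37.5 h → overtime 14 h 48 min, regular 37 h 30 min.

Regular 37.50 hours, overtime 14.80 hours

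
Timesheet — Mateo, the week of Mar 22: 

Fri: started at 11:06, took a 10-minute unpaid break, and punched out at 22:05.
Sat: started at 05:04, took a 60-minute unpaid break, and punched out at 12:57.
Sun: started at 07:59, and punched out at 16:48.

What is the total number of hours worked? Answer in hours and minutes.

26 h 31 min

Fri: 11:06–22:05 = 10 h 59 min; less 10 min break → 10 h 49 min
Sat: 05:04–12:57 = 7 h 53 min; less 60 min break → 6 h 53 min
Sun: 07:59–16:48 = 8 h 49 min
Total: 10 h 49 min + 6 h 53 min + 8 h 49 min = 26 h 31 min.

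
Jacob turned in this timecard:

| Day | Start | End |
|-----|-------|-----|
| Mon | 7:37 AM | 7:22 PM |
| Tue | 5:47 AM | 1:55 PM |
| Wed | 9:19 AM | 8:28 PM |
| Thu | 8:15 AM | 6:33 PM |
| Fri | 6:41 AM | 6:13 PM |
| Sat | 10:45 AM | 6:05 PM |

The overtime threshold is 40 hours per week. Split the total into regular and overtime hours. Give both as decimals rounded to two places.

Mon: 7:37 AM–7:22 PM = 11 h 45 min
Tue: 5:47 AM–1:55 PM = 8 h 8 min
Wed: 9:19 AM–8:28 PM = 11 h 9 min
Thu: 8:15 AM–6:33 PM = 10 h 18 min
Fri: 6:41 AM–6:13 PM = 11 h 32 min
Sat: 10:45 AM–6:05 PM = 7 h 20 min
Total worked: 60 h 12 min = 60.20 h.
Threshold 40 h → overtime 20 h 12 min, regular 40 h 0 min.

Regular 40.00 hours, overtime 20.20 hours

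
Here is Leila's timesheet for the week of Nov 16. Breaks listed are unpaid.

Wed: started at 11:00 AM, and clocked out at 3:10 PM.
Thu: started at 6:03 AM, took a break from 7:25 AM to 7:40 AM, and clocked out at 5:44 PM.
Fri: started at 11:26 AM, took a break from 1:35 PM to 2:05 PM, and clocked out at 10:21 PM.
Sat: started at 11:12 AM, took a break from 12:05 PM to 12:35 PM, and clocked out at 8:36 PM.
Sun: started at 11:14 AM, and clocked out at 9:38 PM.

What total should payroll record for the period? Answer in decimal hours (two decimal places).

45.32 hours

Wed: 11:00 AM–3:10 PM = 4 h 10 min
Thu: 6:03 AM–5:44 PM = 11 h 41 min; less 15 min break → 11 h 26 min
Fri: 11:26 AM–10:21 PM = 10 h 55 min; less 30 min break → 10 h 25 min
Sat: 11:12 AM–8:36 PM = 9 h 24 min; less 30 min break → 8 h 54 min
Sun: 11:14 AM–9:38 PM = 10 h 24 min
Total: 4 h 10 min + 11 h 26 min + 10 h 25 min + 8 h 54 min + 10 h 24 min = 45 h 19 min.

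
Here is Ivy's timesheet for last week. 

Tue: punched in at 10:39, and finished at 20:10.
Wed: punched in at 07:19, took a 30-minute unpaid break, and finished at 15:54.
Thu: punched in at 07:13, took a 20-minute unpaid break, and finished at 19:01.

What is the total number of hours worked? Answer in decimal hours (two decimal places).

Tue: 10:39–20:10 = 9 h 31 min
Wed: 07:19–15:54 = 8 h 35 min; less 30 min break → 8 h 5 min
Thu: 07:13–19:01 = 11 h 48 min; less 20 min break → 11 h 28 min
Total: 9 h 31 min + 8 h 5 min + 11 h 28 min = 29 h 4 min.

29.07 hours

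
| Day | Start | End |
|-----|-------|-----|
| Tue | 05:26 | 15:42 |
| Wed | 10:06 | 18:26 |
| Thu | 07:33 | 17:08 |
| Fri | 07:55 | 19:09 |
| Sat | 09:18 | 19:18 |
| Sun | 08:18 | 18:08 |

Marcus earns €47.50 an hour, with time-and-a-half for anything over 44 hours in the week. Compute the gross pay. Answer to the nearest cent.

Tue: 05:26–15:42 = 10 h 16 min
Wed: 10:06–18:26 = 8 h 20 min
Thu: 07:33–17:08 = 9 h 35 min
Fri: 07:55–19:09 = 11 h 14 min
Sat: 09:18–19:18 = 10 h 0 min
Sun: 08:18–18:08 = 9 h 50 min
Total worked: 59 h 15 min = 3555 min.
Regular 44 h 0 min = 2640 min at €47.50/h; overtime 15 h 15 min = 915 min at €71.25/h.
Pay = (2640 × €47.50 + 915 × €71.25) ÷ 60 = €3176.56.

€3176.56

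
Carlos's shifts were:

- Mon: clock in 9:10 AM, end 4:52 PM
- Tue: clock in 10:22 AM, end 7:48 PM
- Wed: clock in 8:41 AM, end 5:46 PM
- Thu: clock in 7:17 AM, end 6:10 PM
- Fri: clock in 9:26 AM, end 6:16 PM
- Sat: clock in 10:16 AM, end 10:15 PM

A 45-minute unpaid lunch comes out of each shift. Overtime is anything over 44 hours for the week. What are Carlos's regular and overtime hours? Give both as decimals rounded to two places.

Mon: 9:10 AM–4:52 PM = 7 h 42 min; less 45 min break → 6 h 57 min
Tue: 10:22 AM–7:48 PM = 9 h 26 min; less 45 min break → 8 h 41 min
Wed: 8:41 AM–5:46 PM = 9 h 5 min; less 45 min break → 8 h 20 min
Thu: 7:17 AM–6:10 PM = 10 h 53 min; less 45 min break → 10 h 8 min
Fri: 9:26 AM–6:16 PM = 8 h 50 min; less 45 min break → 8 h 5 min
Sat: 10:16 AM–10:15 PM = 11 h 59 min; less 45 min break → 11 h 14 min
Total worked: 53 h 25 min = 53.42 h.
Threshold 44 h → overtime 9 h 25 min, regular 44 h 0 min.

Regular 44.00 hours, overtime 9.42 hours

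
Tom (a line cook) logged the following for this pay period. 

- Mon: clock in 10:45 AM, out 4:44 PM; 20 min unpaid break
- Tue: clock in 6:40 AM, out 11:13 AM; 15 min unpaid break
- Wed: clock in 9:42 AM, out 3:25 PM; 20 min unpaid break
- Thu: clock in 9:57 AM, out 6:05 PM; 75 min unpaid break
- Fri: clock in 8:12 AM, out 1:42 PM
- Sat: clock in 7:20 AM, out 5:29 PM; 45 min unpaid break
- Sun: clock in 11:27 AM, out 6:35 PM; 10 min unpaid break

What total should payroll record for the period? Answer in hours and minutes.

44 h 5 min

Mon: 10:45 AM–4:44 PM = 5 h 59 min; less 20 min break → 5 h 39 min
Tue: 6:40 AM–11:13 AM = 4 h 33 min; less 15 min break → 4 h 18 min
Wed: 9:42 AM–3:25 PM = 5 h 43 min; less 20 min break → 5 h 23 min
Thu: 9:57 AM–6:05 PM = 8 h 8 min; less 75 min break → 6 h 53 min
Fri: 8:12 AM–1:42 PM = 5 h 30 min
Sat: 7:20 AM–5:29 PM = 10 h 9 min; less 45 min break → 9 h 24 min
Sun: 11:27 AM–6:35 PM = 7 h 8 min; less 10 min break → 6 h 58 min
Total: 5 h 39 min + 4 h 18 min + 5 h 23 min + 6 h 53 min + 5 h 30 min + 9 h 24 min + 6 h 58 min = 44 h 5 min.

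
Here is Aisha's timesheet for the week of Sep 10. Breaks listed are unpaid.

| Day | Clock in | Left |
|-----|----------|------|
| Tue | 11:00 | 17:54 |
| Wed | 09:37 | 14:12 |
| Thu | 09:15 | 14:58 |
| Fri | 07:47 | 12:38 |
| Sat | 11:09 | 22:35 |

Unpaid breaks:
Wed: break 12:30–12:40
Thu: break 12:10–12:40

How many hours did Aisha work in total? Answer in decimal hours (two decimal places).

32.82 hours

Tue: 11:00–17:54 = 6 h 54 min
Wed: 09:37–14:12 = 4 h 35 min; less 10 min break → 4 h 25 min
Thu: 09:15–14:58 = 5 h 43 min; less 30 min break → 5 h 13 min
Fri: 07:47–12:38 = 4 h 51 min
Sat: 11:09–22:35 = 11 h 26 min
Total: 6 h 54 min + 4 h 25 min + 5 h 13 min + 4 h 51 min + 11 h 26 min = 32 h 49 min.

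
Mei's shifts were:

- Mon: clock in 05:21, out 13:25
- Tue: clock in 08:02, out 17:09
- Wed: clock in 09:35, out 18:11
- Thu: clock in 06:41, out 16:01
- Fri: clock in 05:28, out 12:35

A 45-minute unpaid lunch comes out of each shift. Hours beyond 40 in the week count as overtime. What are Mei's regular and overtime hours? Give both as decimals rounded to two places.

Mon: 05:21–13:25 = 8 h 4 min; less 45 min break → 7 h 19 min
Tue: 08:02–17:09 = 9 h 7 min; less 45 min break → 8 h 22 min
Wed: 09:35–18:11 = 8 h 36 min; less 45 min break → 7 h 51 min
Thu: 06:41–16:01 = 9 h 20 min; less 45 min break → 8 h 35 min
Fri: 05:28–12:35 = 7 h 7 min; less 45 min break → 6 h 22 min
Total worked: 38 h 29 min = 38.48 h.
Threshold 40 h → overtime 0 h 0 min, regular 38 h 29 min.

Regular 38.48 hours, overtime 0.00 hours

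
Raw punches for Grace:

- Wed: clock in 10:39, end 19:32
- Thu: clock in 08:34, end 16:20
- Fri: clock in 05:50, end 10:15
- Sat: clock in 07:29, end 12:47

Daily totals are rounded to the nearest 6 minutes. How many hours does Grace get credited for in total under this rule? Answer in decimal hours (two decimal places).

26.40 hours

Wed: 10:39–19:32 = 8 h 53 min → rounds to 8 h 54 min
Thu: 08:34–16:20 = 7 h 46 min → rounds to 7 h 48 min
Fri: 05:50–10:15 = 4 h 25 min → rounds to 4 h 24 min
Sat: 07:29–12:47 = 5 h 18 min → rounds to 5 h 18 min
Total credited: 26 h 24 min.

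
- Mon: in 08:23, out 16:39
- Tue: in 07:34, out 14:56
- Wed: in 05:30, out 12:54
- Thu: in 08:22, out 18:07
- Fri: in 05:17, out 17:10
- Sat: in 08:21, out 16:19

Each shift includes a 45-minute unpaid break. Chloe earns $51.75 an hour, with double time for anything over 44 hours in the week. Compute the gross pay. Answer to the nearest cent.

Mon: 08:23–16:39 = 8 h 16 min; less 45 min break → 7 h 31 min
Tue: 07:34–14:56 = 7 h 22 min; less 45 min break → 6 h 37 min
Wed: 05:30–12:54 = 7 h 24 min; less 45 min break → 6 h 39 min
Thu: 08:22–18:07 = 9 h 45 min; less 45 min break → 9 h 0 min
Fri: 05:17–17:10 = 11 h 53 min; less 45 min break → 11 h 8 min
Sat: 08:21–16:19 = 7 h 58 min; less 45 min break → 7 h 13 min
Total worked: 48 h 8 min = 2888 min.
Regular 44 h 0 min = 2640 min at $51.75/h; overtime 4 h 8 min = 248 min at $103.50/h.
Pay = (2640 × $51.75 + 248 × $103.50) ÷ 60 = $2704.80.

$2704.80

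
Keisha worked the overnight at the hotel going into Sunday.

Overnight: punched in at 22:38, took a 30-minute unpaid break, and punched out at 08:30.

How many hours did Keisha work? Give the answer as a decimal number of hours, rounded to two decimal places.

Overnight: 22:38 → midnight = 1 h 22 min; midnight → 08:30 = 8 h 30 min; span 9 h 52 min; less 30 min break → 9 h 22 min

9.37 hours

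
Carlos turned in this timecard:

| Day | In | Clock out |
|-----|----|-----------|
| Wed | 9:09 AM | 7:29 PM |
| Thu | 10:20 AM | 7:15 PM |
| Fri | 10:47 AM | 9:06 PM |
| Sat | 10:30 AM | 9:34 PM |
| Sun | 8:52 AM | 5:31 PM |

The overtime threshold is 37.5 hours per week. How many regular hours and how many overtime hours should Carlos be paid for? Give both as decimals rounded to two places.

Wed: 9:09 AM–7:29 PM = 10 h 20 min
Thu: 10:20 AM–7:15 PM = 8 h 55 min
Fri: 10:47 AM–9:06 PM = 10 h 19 min
Sat: 10:30 AM–9:34 PM = 11 h 4 min
Sun: 8:52 AM–5:31 PM = 8 h 39 min
Total worked: 49 h 17 min = 49.28 h.
Threshold 37.5 h → overtime 11 h 47 min, regular 37 h 30 min.

Regular 37.50 hours, overtime 11.78 hours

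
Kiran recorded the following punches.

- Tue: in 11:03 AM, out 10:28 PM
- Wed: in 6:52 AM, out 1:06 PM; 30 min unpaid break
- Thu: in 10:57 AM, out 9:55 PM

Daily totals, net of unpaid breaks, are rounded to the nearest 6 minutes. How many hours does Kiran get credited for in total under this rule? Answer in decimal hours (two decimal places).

Tue: 11:03 AM–10:28 PM = 11 h 25 min → rounds to 11 h 24 min
Wed: 6:52 AM–1:06 PM = 6 h 14 min − 30 min = 5 h 44 min → rounds to 5 h 42 min
Thu: 10:57 AM–9:55 PM = 10 h 58 min → rounds to 11 h 0 min
Total credited: 28 h 6 min.

28.10 hours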